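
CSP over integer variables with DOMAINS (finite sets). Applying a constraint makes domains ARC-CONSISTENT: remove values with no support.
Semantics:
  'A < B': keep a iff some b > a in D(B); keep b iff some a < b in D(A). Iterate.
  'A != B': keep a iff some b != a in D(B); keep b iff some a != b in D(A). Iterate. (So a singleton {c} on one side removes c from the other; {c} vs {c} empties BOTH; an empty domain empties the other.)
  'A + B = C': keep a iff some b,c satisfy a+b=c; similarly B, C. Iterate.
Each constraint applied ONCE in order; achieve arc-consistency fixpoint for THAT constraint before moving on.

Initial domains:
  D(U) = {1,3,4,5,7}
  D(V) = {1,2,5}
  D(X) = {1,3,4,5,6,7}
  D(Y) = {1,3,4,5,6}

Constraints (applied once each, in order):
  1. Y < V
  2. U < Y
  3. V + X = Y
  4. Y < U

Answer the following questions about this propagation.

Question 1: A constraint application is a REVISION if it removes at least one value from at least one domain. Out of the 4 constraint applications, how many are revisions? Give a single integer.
Constraint 1 (Y < V) on D(Y)={1,3,4,5,6} D(V)={1,2,5}: Y {1,3,4,5,6}->{1,3,4}; V {1,2,5}->{2,5} => REVISION
Constraint 2 (U < Y) on D(U)={1,3,4,5,7} D(Y)={1,3,4}: U {1,3,4,5,7}->{1,3}; Y {1,3,4}->{3,4} => REVISION
Constraint 3 (V + X = Y) on D(V)={2,5} D(X)={1,3,4,5,6,7} D(Y)={3,4}: V {2,5}->{2}; X {1,3,4,5,6,7}->{1}; Y {3,4}->{3} => REVISION
Constraint 4 (Y < U) on D(Y)={3} D(U)={1,3}: Y {3}->{}; U {1,3}->{} => REVISION
Total revisions = 4

Answer: 4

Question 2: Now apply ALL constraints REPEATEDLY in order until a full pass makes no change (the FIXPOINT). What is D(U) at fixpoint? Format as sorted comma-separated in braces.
Answer: {}

Derivation:
pass 0 (initial): D(U)={1,3,4,5,7}
pass 1: U {1,3,4,5,7}->{}; V {1,2,5}->{2}; X {1,3,4,5,6,7}->{1}; Y {1,3,4,5,6}->{}
pass 2: V {2}->{}; X {1}->{}
pass 3: no change
Fixpoint after 3 passes: D(U) = {}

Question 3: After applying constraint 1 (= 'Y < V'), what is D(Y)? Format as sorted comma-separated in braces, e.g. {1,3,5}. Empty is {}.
Answer: {1,3,4}

Derivation:
Constraint 1 (Y < V) on D(Y)={1,3,4,5,6} D(V)={1,2,5}: Y {1,3,4,5,6}->{1,3,4}; V {1,2,5}->{2,5}
So after constraint 1: D(Y) = {1,3,4}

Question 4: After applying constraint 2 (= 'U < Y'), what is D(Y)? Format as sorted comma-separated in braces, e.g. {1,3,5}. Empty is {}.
Answer: {3,4}

Derivation:
Constraint 1 (Y < V) on D(Y)={1,3,4,5,6} D(V)={1,2,5}: Y {1,3,4,5,6}->{1,3,4}; V {1,2,5}->{2,5}
Constraint 2 (U < Y) on D(U)={1,3,4,5,7} D(Y)={1,3,4}: U {1,3,4,5,7}->{1,3}; Y {1,3,4}->{3,4}
So after constraint 2: D(Y) = {3,4}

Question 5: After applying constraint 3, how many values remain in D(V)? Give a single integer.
Answer: 1

Derivation:
Constraint 1 (Y < V) on D(Y)={1,3,4,5,6} D(V)={1,2,5}: Y {1,3,4,5,6}->{1,3,4}; V {1,2,5}->{2,5}
Constraint 2 (U < Y) on D(U)={1,3,4,5,7} D(Y)={1,3,4}: U {1,3,4,5,7}->{1,3}; Y {1,3,4}->{3,4}
Constraint 3 (V + X = Y) on D(V)={2,5} D(X)={1,3,4,5,6,7} D(Y)={3,4}: V {2,5}->{2}; X {1,3,4,5,6,7}->{1}; Y {3,4}->{3}
So after constraint 3: D(V)={2}, size = 1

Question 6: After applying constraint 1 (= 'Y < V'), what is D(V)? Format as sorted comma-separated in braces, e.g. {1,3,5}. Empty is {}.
Answer: {2,5}

Derivation:
Constraint 1 (Y < V) on D(Y)={1,3,4,5,6} D(V)={1,2,5}: Y {1,3,4,5,6}->{1,3,4}; V {1,2,5}->{2,5}
So after constraint 1: D(V) = {2,5}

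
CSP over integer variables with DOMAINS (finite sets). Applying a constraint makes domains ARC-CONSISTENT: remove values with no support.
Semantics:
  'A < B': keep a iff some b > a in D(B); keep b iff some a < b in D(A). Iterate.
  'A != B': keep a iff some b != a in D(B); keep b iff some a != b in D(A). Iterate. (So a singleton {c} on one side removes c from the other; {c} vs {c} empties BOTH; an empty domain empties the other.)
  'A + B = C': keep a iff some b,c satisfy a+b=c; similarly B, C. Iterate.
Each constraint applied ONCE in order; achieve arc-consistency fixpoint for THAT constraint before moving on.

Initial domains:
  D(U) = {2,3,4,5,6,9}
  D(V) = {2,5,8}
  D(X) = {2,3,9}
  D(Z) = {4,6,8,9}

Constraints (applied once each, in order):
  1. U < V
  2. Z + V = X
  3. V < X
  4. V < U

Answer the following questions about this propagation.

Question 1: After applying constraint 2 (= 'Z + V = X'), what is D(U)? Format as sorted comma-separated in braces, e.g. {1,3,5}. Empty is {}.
Constraint 1 (U < V) on D(U)={2,3,4,5,6,9} D(V)={2,5,8}: U {2,3,4,5,6,9}->{2,3,4,5,6}; V {2,5,8}->{5,8}
Constraint 2 (Z + V = X) on D(Z)={4,6,8,9} D(V)={5,8} D(X)={2,3,9}: Z {4,6,8,9}->{4}; V {5,8}->{5}; X {2,3,9}->{9}
So after constraint 2: D(U) = {2,3,4,5,6}

Answer: {2,3,4,5,6}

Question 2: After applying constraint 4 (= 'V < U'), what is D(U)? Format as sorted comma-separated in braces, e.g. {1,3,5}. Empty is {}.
Constraint 1 (U < V) on D(U)={2,3,4,5,6,9} D(V)={2,5,8}: U {2,3,4,5,6,9}->{2,3,4,5,6}; V {2,5,8}->{5,8}
Constraint 2 (Z + V = X) on D(Z)={4,6,8,9} D(V)={5,8} D(X)={2,3,9}: Z {4,6,8,9}->{4}; V {5,8}->{5}; X {2,3,9}->{9}
Constraint 3 (V < X) on D(V)={5} D(X)={9}: no change
Constraint 4 (V < U) on D(V)={5} D(U)={2,3,4,5,6}: U {2,3,4,5,6}->{6}
So after constraint 4: D(U) = {6}

Answer: {6}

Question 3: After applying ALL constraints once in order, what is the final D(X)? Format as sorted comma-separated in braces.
Constraint 1 (U < V) on D(U)={2,3,4,5,6,9} D(V)={2,5,8}: U {2,3,4,5,6,9}->{2,3,4,5,6}; V {2,5,8}->{5,8}
Constraint 2 (Z + V = X) on D(Z)={4,6,8,9} D(V)={5,8} D(X)={2,3,9}: Z {4,6,8,9}->{4}; V {5,8}->{5}; X {2,3,9}->{9}
Constraint 3 (V < X) on D(V)={5} D(X)={9}: no change
Constraint 4 (V < U) on D(V)={5} D(U)={2,3,4,5,6}: U {2,3,4,5,6}->{6}
So after all 4 constraints: D(X) = {9}

Answer: {9}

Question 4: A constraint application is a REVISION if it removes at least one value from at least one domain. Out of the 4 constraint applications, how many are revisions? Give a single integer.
Answer: 3

Derivation:
Constraint 1 (U < V) on D(U)={2,3,4,5,6,9} D(V)={2,5,8}: U {2,3,4,5,6,9}->{2,3,4,5,6}; V {2,5,8}->{5,8} => REVISION
Constraint 2 (Z + V = X) on D(Z)={4,6,8,9} D(V)={5,8} D(X)={2,3,9}: Z {4,6,8,9}->{4}; V {5,8}->{5}; X {2,3,9}->{9} => REVISION
Constraint 3 (V < X) on D(V)={5} D(X)={9}: no change => not a revision
Constraint 4 (V < U) on D(V)={5} D(U)={2,3,4,5,6}: U {2,3,4,5,6}->{6} => REVISION
Total revisions = 3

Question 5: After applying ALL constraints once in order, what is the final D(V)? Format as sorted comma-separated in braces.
Constraint 1 (U < V) on D(U)={2,3,4,5,6,9} D(V)={2,5,8}: U {2,3,4,5,6,9}->{2,3,4,5,6}; V {2,5,8}->{5,8}
Constraint 2 (Z + V = X) on D(Z)={4,6,8,9} D(V)={5,8} D(X)={2,3,9}: Z {4,6,8,9}->{4}; V {5,8}->{5}; X {2,3,9}->{9}
Constraint 3 (V < X) on D(V)={5} D(X)={9}: no change
Constraint 4 (V < U) on D(V)={5} D(U)={2,3,4,5,6}: U {2,3,4,5,6}->{6}
So after all 4 constraints: D(V) = {5}

Answer: {5}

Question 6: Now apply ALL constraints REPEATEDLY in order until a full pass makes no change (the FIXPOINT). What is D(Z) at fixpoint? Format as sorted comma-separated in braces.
Answer: {}

Derivation:
pass 0 (initial): D(Z)={4,6,8,9}
pass 1: U {2,3,4,5,6,9}->{6}; V {2,5,8}->{5}; X {2,3,9}->{9}; Z {4,6,8,9}->{4}
pass 2: U {6}->{}; V {5}->{}; X {9}->{}; Z {4}->{}
pass 3: no change
Fixpoint after 3 passes: D(Z) = {}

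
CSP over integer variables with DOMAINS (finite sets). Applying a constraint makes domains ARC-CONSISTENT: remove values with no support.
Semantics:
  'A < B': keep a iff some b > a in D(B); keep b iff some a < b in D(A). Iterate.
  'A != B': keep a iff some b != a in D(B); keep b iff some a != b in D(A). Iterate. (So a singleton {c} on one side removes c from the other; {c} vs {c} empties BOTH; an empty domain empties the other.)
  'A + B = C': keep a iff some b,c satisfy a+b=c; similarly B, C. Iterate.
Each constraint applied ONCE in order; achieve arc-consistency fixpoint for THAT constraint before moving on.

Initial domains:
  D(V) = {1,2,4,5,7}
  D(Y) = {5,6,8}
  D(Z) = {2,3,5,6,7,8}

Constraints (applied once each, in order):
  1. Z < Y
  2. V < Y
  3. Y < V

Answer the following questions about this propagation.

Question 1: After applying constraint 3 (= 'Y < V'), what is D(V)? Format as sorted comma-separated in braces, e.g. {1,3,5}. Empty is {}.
Answer: {7}

Derivation:
Constraint 1 (Z < Y) on D(Z)={2,3,5,6,7,8} D(Y)={5,6,8}: Z {2,3,5,6,7,8}->{2,3,5,6,7}
Constraint 2 (V < Y) on D(V)={1,2,4,5,7} D(Y)={5,6,8}: no change
Constraint 3 (Y < V) on D(Y)={5,6,8} D(V)={1,2,4,5,7}: Y {5,6,8}->{5,6}; V {1,2,4,5,7}->{7}
So after constraint 3: D(V) = {7}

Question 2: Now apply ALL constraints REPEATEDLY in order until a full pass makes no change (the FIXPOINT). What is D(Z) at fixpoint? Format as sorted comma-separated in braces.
Answer: {}

Derivation:
pass 0 (initial): D(Z)={2,3,5,6,7,8}
pass 1: V {1,2,4,5,7}->{7}; Y {5,6,8}->{5,6}; Z {2,3,5,6,7,8}->{2,3,5,6,7}
pass 2: V {7}->{}; Y {5,6}->{}; Z {2,3,5,6,7}->{2,3,5}
pass 3: Z {2,3,5}->{}
pass 4: no change
Fixpoint after 4 passes: D(Z) = {}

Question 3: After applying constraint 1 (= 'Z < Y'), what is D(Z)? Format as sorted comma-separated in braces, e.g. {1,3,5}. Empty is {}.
Constraint 1 (Z < Y) on D(Z)={2,3,5,6,7,8} D(Y)={5,6,8}: Z {2,3,5,6,7,8}->{2,3,5,6,7}
So after constraint 1: D(Z) = {2,3,5,6,7}

Answer: {2,3,5,6,7}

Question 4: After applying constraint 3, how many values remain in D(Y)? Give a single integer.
Constraint 1 (Z < Y) on D(Z)={2,3,5,6,7,8} D(Y)={5,6,8}: Z {2,3,5,6,7,8}->{2,3,5,6,7}
Constraint 2 (V < Y) on D(V)={1,2,4,5,7} D(Y)={5,6,8}: no change
Constraint 3 (Y < V) on D(Y)={5,6,8} D(V)={1,2,4,5,7}: Y {5,6,8}->{5,6}; V {1,2,4,5,7}->{7}
So after constraint 3: D(Y)={5,6}, size = 2

Answer: 2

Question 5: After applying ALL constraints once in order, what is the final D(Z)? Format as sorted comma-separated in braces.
Constraint 1 (Z < Y) on D(Z)={2,3,5,6,7,8} D(Y)={5,6,8}: Z {2,3,5,6,7,8}->{2,3,5,6,7}
Constraint 2 (V < Y) on D(V)={1,2,4,5,7} D(Y)={5,6,8}: no change
Constraint 3 (Y < V) on D(Y)={5,6,8} D(V)={1,2,4,5,7}: Y {5,6,8}->{5,6}; V {1,2,4,5,7}->{7}
So after all 3 constraints: D(Z) = {2,3,5,6,7}

Answer: {2,3,5,6,7}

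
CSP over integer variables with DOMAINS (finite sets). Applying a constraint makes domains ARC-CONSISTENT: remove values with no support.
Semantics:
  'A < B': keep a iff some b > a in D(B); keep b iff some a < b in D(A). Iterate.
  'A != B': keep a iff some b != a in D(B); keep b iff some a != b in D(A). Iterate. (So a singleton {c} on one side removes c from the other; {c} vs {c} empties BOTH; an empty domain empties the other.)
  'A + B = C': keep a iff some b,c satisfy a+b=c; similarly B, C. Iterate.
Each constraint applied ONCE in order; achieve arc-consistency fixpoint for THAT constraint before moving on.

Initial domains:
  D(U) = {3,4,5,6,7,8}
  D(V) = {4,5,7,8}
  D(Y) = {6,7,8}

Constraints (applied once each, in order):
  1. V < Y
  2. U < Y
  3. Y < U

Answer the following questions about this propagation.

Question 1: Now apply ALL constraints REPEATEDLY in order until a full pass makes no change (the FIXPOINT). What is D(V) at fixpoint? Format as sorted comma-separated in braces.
Answer: {}

Derivation:
pass 0 (initial): D(V)={4,5,7,8}
pass 1: U {3,4,5,6,7,8}->{7}; V {4,5,7,8}->{4,5,7}; Y {6,7,8}->{6}
pass 2: U {7}->{}; V {4,5,7}->{4,5}; Y {6}->{}
pass 3: V {4,5}->{}
pass 4: no change
Fixpoint after 4 passes: D(V) = {}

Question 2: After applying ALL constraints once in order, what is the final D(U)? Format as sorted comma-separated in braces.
Answer: {7}

Derivation:
Constraint 1 (V < Y) on D(V)={4,5,7,8} D(Y)={6,7,8}: V {4,5,7,8}->{4,5,7}
Constraint 2 (U < Y) on D(U)={3,4,5,6,7,8} D(Y)={6,7,8}: U {3,4,5,6,7,8}->{3,4,5,6,7}
Constraint 3 (Y < U) on D(Y)={6,7,8} D(U)={3,4,5,6,7}: Y {6,7,8}->{6}; U {3,4,5,6,7}->{7}
So after all 3 constraints: D(U) = {7}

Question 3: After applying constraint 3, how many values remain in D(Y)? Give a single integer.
Answer: 1

Derivation:
Constraint 1 (V < Y) on D(V)={4,5,7,8} D(Y)={6,7,8}: V {4,5,7,8}->{4,5,7}
Constraint 2 (U < Y) on D(U)={3,4,5,6,7,8} D(Y)={6,7,8}: U {3,4,5,6,7,8}->{3,4,5,6,7}
Constraint 3 (Y < U) on D(Y)={6,7,8} D(U)={3,4,5,6,7}: Y {6,7,8}->{6}; U {3,4,5,6,7}->{7}
So after constraint 3: D(Y)={6}, size = 1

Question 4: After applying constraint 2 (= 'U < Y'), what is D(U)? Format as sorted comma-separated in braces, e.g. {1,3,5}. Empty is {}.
Answer: {3,4,5,6,7}

Derivation:
Constraint 1 (V < Y) on D(V)={4,5,7,8} D(Y)={6,7,8}: V {4,5,7,8}->{4,5,7}
Constraint 2 (U < Y) on D(U)={3,4,5,6,7,8} D(Y)={6,7,8}: U {3,4,5,6,7,8}->{3,4,5,6,7}
So after constraint 2: D(U) = {3,4,5,6,7}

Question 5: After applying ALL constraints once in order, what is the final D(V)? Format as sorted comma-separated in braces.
Constraint 1 (V < Y) on D(V)={4,5,7,8} D(Y)={6,7,8}: V {4,5,7,8}->{4,5,7}
Constraint 2 (U < Y) on D(U)={3,4,5,6,7,8} D(Y)={6,7,8}: U {3,4,5,6,7,8}->{3,4,5,6,7}
Constraint 3 (Y < U) on D(Y)={6,7,8} D(U)={3,4,5,6,7}: Y {6,7,8}->{6}; U {3,4,5,6,7}->{7}
So after all 3 constraints: D(V) = {4,5,7}

Answer: {4,5,7}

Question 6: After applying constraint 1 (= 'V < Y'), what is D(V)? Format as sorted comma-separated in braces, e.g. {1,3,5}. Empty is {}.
Constraint 1 (V < Y) on D(V)={4,5,7,8} D(Y)={6,7,8}: V {4,5,7,8}->{4,5,7}
So after constraint 1: D(V) = {4,5,7}

Answer: {4,5,7}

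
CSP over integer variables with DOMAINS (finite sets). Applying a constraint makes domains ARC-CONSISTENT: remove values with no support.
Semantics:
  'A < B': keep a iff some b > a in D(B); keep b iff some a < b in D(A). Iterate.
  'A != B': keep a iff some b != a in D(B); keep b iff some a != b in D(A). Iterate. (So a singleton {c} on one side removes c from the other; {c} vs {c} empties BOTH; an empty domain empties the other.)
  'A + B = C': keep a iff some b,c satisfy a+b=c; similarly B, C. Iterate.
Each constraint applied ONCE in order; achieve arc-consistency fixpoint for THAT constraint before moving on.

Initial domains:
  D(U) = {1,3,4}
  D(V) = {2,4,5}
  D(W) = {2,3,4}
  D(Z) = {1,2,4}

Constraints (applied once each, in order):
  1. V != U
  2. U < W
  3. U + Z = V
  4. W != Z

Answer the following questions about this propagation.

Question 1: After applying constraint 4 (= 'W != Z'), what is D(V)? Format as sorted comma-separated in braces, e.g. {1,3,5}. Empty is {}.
Constraint 1 (V != U) on D(V)={2,4,5} D(U)={1,3,4}: no change
Constraint 2 (U < W) on D(U)={1,3,4} D(W)={2,3,4}: U {1,3,4}->{1,3}
Constraint 3 (U + Z = V) on D(U)={1,3} D(Z)={1,2,4} D(V)={2,4,5}: no change
Constraint 4 (W != Z) on D(W)={2,3,4} D(Z)={1,2,4}: no change
So after constraint 4: D(V) = {2,4,5}

Answer: {2,4,5}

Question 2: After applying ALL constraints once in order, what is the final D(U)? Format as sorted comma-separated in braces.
Answer: {1,3}

Derivation:
Constraint 1 (V != U) on D(V)={2,4,5} D(U)={1,3,4}: no change
Constraint 2 (U < W) on D(U)={1,3,4} D(W)={2,3,4}: U {1,3,4}->{1,3}
Constraint 3 (U + Z = V) on D(U)={1,3} D(Z)={1,2,4} D(V)={2,4,5}: no change
Constraint 4 (W != Z) on D(W)={2,3,4} D(Z)={1,2,4}: no change
So after all 4 constraints: D(U) = {1,3}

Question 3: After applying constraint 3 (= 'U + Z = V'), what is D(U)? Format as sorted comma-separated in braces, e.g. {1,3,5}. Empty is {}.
Constraint 1 (V != U) on D(V)={2,4,5} D(U)={1,3,4}: no change
Constraint 2 (U < W) on D(U)={1,3,4} D(W)={2,3,4}: U {1,3,4}->{1,3}
Constraint 3 (U + Z = V) on D(U)={1,3} D(Z)={1,2,4} D(V)={2,4,5}: no change
So after constraint 3: D(U) = {1,3}

Answer: {1,3}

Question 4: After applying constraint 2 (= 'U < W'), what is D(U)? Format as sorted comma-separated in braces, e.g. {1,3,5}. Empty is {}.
Constraint 1 (V != U) on D(V)={2,4,5} D(U)={1,3,4}: no change
Constraint 2 (U < W) on D(U)={1,3,4} D(W)={2,3,4}: U {1,3,4}->{1,3}
So after constraint 2: D(U) = {1,3}

Answer: {1,3}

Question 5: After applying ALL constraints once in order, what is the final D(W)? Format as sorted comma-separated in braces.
Answer: {2,3,4}

Derivation:
Constraint 1 (V != U) on D(V)={2,4,5} D(U)={1,3,4}: no change
Constraint 2 (U < W) on D(U)={1,3,4} D(W)={2,3,4}: U {1,3,4}->{1,3}
Constraint 3 (U + Z = V) on D(U)={1,3} D(Z)={1,2,4} D(V)={2,4,5}: no change
Constraint 4 (W != Z) on D(W)={2,3,4} D(Z)={1,2,4}: no change
So after all 4 constraints: D(W) = {2,3,4}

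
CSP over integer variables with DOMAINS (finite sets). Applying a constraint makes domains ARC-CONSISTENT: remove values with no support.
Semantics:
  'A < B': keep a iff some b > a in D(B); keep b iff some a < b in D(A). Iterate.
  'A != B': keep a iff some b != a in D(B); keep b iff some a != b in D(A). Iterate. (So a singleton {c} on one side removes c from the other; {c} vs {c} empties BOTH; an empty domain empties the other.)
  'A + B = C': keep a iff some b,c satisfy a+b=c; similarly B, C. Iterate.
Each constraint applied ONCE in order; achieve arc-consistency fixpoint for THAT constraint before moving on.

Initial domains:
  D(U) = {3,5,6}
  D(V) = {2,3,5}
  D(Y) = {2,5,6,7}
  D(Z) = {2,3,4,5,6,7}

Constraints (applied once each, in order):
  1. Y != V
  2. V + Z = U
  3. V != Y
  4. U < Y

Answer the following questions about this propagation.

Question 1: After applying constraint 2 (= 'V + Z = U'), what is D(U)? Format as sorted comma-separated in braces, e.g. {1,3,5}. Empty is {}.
Constraint 1 (Y != V) on D(Y)={2,5,6,7} D(V)={2,3,5}: no change
Constraint 2 (V + Z = U) on D(V)={2,3,5} D(Z)={2,3,4,5,6,7} D(U)={3,5,6}: V {2,3,5}->{2,3}; Z {2,3,4,5,6,7}->{2,3,4}; U {3,5,6}->{5,6}
So after constraint 2: D(U) = {5,6}

Answer: {5,6}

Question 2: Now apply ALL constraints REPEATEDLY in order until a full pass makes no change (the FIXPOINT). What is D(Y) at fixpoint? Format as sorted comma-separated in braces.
Answer: {6,7}

Derivation:
pass 0 (initial): D(Y)={2,5,6,7}
pass 1: U {3,5,6}->{5,6}; V {2,3,5}->{2,3}; Y {2,5,6,7}->{6,7}; Z {2,3,4,5,6,7}->{2,3,4}
pass 2: no change
Fixpoint after 2 passes: D(Y) = {6,7}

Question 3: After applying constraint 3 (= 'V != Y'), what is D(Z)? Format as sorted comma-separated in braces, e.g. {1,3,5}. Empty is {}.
Answer: {2,3,4}

Derivation:
Constraint 1 (Y != V) on D(Y)={2,5,6,7} D(V)={2,3,5}: no change
Constraint 2 (V + Z = U) on D(V)={2,3,5} D(Z)={2,3,4,5,6,7} D(U)={3,5,6}: V {2,3,5}->{2,3}; Z {2,3,4,5,6,7}->{2,3,4}; U {3,5,6}->{5,6}
Constraint 3 (V != Y) on D(V)={2,3} D(Y)={2,5,6,7}: no change
So after constraint 3: D(Z) = {2,3,4}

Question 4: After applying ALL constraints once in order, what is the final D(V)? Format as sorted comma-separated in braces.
Answer: {2,3}

Derivation:
Constraint 1 (Y != V) on D(Y)={2,5,6,7} D(V)={2,3,5}: no change
Constraint 2 (V + Z = U) on D(V)={2,3,5} D(Z)={2,3,4,5,6,7} D(U)={3,5,6}: V {2,3,5}->{2,3}; Z {2,3,4,5,6,7}->{2,3,4}; U {3,5,6}->{5,6}
Constraint 3 (V != Y) on D(V)={2,3} D(Y)={2,5,6,7}: no change
Constraint 4 (U < Y) on D(U)={5,6} D(Y)={2,5,6,7}: Y {2,5,6,7}->{6,7}
So after all 4 constraints: D(V) = {2,3}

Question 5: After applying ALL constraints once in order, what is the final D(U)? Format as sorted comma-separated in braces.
Answer: {5,6}

Derivation:
Constraint 1 (Y != V) on D(Y)={2,5,6,7} D(V)={2,3,5}: no change
Constraint 2 (V + Z = U) on D(V)={2,3,5} D(Z)={2,3,4,5,6,7} D(U)={3,5,6}: V {2,3,5}->{2,3}; Z {2,3,4,5,6,7}->{2,3,4}; U {3,5,6}->{5,6}
Constraint 3 (V != Y) on D(V)={2,3} D(Y)={2,5,6,7}: no change
Constraint 4 (U < Y) on D(U)={5,6} D(Y)={2,5,6,7}: Y {2,5,6,7}->{6,7}
So after all 4 constraints: D(U) = {5,6}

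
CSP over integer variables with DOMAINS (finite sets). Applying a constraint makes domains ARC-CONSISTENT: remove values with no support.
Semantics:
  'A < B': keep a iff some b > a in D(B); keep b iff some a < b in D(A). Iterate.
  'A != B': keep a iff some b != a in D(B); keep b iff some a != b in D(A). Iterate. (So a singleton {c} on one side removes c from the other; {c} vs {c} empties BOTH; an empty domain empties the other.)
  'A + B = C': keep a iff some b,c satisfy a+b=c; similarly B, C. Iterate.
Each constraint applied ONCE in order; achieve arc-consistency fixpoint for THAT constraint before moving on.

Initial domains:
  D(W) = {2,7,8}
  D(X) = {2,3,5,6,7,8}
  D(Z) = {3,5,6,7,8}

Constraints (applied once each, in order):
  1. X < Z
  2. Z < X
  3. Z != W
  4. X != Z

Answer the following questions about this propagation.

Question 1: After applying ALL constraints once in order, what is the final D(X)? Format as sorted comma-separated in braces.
Answer: {5,6,7}

Derivation:
Constraint 1 (X < Z) on D(X)={2,3,5,6,7,8} D(Z)={3,5,6,7,8}: X {2,3,5,6,7,8}->{2,3,5,6,7}
Constraint 2 (Z < X) on D(Z)={3,5,6,7,8} D(X)={2,3,5,6,7}: Z {3,5,6,7,8}->{3,5,6}; X {2,3,5,6,7}->{5,6,7}
Constraint 3 (Z != W) on D(Z)={3,5,6} D(W)={2,7,8}: no change
Constraint 4 (X != Z) on D(X)={5,6,7} D(Z)={3,5,6}: no change
So after all 4 constraints: D(X) = {5,6,7}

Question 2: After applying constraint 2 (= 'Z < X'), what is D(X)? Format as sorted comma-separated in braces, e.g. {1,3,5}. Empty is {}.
Answer: {5,6,7}

Derivation:
Constraint 1 (X < Z) on D(X)={2,3,5,6,7,8} D(Z)={3,5,6,7,8}: X {2,3,5,6,7,8}->{2,3,5,6,7}
Constraint 2 (Z < X) on D(Z)={3,5,6,7,8} D(X)={2,3,5,6,7}: Z {3,5,6,7,8}->{3,5,6}; X {2,3,5,6,7}->{5,6,7}
So after constraint 2: D(X) = {5,6,7}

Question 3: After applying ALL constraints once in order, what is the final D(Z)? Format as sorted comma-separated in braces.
Constraint 1 (X < Z) on D(X)={2,3,5,6,7,8} D(Z)={3,5,6,7,8}: X {2,3,5,6,7,8}->{2,3,5,6,7}
Constraint 2 (Z < X) on D(Z)={3,5,6,7,8} D(X)={2,3,5,6,7}: Z {3,5,6,7,8}->{3,5,6}; X {2,3,5,6,7}->{5,6,7}
Constraint 3 (Z != W) on D(Z)={3,5,6} D(W)={2,7,8}: no change
Constraint 4 (X != Z) on D(X)={5,6,7} D(Z)={3,5,6}: no change
So after all 4 constraints: D(Z) = {3,5,6}

Answer: {3,5,6}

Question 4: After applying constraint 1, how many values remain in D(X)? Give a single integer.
Constraint 1 (X < Z) on D(X)={2,3,5,6,7,8} D(Z)={3,5,6,7,8}: X {2,3,5,6,7,8}->{2,3,5,6,7}
So after constraint 1: D(X)={2,3,5,6,7}, size = 5

Answer: 5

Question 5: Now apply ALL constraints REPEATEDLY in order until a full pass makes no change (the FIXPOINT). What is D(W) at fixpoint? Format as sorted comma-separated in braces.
Answer: {}

Derivation:
pass 0 (initial): D(W)={2,7,8}
pass 1: X {2,3,5,6,7,8}->{5,6,7}; Z {3,5,6,7,8}->{3,5,6}
pass 2: W {2,7,8}->{}; X {5,6,7}->{}; Z {3,5,6}->{}
pass 3: no change
Fixpoint after 3 passes: D(W) = {}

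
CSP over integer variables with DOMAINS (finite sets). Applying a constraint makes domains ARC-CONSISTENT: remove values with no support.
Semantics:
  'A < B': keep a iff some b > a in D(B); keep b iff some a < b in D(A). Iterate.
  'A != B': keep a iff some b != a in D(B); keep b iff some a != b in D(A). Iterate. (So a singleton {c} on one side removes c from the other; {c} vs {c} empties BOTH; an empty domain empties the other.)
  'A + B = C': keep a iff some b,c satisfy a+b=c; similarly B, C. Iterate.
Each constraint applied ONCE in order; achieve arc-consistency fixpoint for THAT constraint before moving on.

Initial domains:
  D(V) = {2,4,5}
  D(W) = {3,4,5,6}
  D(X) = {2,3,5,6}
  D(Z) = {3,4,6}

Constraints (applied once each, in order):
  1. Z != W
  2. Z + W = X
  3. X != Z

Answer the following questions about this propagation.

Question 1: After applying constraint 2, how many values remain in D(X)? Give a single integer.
Constraint 1 (Z != W) on D(Z)={3,4,6} D(W)={3,4,5,6}: no change
Constraint 2 (Z + W = X) on D(Z)={3,4,6} D(W)={3,4,5,6} D(X)={2,3,5,6}: Z {3,4,6}->{3}; W {3,4,5,6}->{3}; X {2,3,5,6}->{6}
So after constraint 2: D(X)={6}, size = 1

Answer: 1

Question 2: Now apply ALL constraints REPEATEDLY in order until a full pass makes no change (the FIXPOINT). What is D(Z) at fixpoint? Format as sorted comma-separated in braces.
pass 0 (initial): D(Z)={3,4,6}
pass 1: W {3,4,5,6}->{3}; X {2,3,5,6}->{6}; Z {3,4,6}->{3}
pass 2: W {3}->{}; X {6}->{}; Z {3}->{}
pass 3: no change
Fixpoint after 3 passes: D(Z) = {}

Answer: {}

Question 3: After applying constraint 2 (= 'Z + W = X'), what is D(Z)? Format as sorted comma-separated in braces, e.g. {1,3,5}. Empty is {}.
Constraint 1 (Z != W) on D(Z)={3,4,6} D(W)={3,4,5,6}: no change
Constraint 2 (Z + W = X) on D(Z)={3,4,6} D(W)={3,4,5,6} D(X)={2,3,5,6}: Z {3,4,6}->{3}; W {3,4,5,6}->{3}; X {2,3,5,6}->{6}
So after constraint 2: D(Z) = {3}

Answer: {3}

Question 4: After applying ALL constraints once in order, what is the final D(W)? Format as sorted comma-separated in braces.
Answer: {3}

Derivation:
Constraint 1 (Z != W) on D(Z)={3,4,6} D(W)={3,4,5,6}: no change
Constraint 2 (Z + W = X) on D(Z)={3,4,6} D(W)={3,4,5,6} D(X)={2,3,5,6}: Z {3,4,6}->{3}; W {3,4,5,6}->{3}; X {2,3,5,6}->{6}
Constraint 3 (X != Z) on D(X)={6} D(Z)={3}: no change
So after all 3 constraints: D(W) = {3}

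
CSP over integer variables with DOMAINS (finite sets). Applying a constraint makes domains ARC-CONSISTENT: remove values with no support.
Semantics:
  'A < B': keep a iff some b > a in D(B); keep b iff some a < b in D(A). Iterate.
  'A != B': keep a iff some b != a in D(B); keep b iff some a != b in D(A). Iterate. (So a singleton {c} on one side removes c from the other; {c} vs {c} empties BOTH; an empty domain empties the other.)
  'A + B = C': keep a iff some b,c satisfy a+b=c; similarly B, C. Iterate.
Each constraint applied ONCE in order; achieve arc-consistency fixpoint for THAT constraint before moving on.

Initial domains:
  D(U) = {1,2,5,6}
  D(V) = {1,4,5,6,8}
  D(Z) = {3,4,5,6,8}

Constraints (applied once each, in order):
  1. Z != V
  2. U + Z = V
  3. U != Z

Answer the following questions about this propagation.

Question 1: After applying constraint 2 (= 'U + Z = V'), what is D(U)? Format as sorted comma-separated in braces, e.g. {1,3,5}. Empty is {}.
Constraint 1 (Z != V) on D(Z)={3,4,5,6,8} D(V)={1,4,5,6,8}: no change
Constraint 2 (U + Z = V) on D(U)={1,2,5,6} D(Z)={3,4,5,6,8} D(V)={1,4,5,6,8}: U {1,2,5,6}->{1,2,5}; Z {3,4,5,6,8}->{3,4,5,6}; V {1,4,5,6,8}->{4,5,6,8}
So after constraint 2: D(U) = {1,2,5}

Answer: {1,2,5}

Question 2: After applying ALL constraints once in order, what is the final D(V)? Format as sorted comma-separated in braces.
Constraint 1 (Z != V) on D(Z)={3,4,5,6,8} D(V)={1,4,5,6,8}: no change
Constraint 2 (U + Z = V) on D(U)={1,2,5,6} D(Z)={3,4,5,6,8} D(V)={1,4,5,6,8}: U {1,2,5,6}->{1,2,5}; Z {3,4,5,6,8}->{3,4,5,6}; V {1,4,5,6,8}->{4,5,6,8}
Constraint 3 (U != Z) on D(U)={1,2,5} D(Z)={3,4,5,6}: no change
So after all 3 constraints: D(V) = {4,5,6,8}

Answer: {4,5,6,8}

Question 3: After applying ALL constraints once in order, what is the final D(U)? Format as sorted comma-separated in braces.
Answer: {1,2,5}

Derivation:
Constraint 1 (Z != V) on D(Z)={3,4,5,6,8} D(V)={1,4,5,6,8}: no change
Constraint 2 (U + Z = V) on D(U)={1,2,5,6} D(Z)={3,4,5,6,8} D(V)={1,4,5,6,8}: U {1,2,5,6}->{1,2,5}; Z {3,4,5,6,8}->{3,4,5,6}; V {1,4,5,6,8}->{4,5,6,8}
Constraint 3 (U != Z) on D(U)={1,2,5} D(Z)={3,4,5,6}: no change
So after all 3 constraints: D(U) = {1,2,5}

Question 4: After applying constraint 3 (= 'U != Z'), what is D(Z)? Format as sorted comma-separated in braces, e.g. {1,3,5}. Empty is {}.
Constraint 1 (Z != V) on D(Z)={3,4,5,6,8} D(V)={1,4,5,6,8}: no change
Constraint 2 (U + Z = V) on D(U)={1,2,5,6} D(Z)={3,4,5,6,8} D(V)={1,4,5,6,8}: U {1,2,5,6}->{1,2,5}; Z {3,4,5,6,8}->{3,4,5,6}; V {1,4,5,6,8}->{4,5,6,8}
Constraint 3 (U != Z) on D(U)={1,2,5} D(Z)={3,4,5,6}: no change
So after constraint 3: D(Z) = {3,4,5,6}

Answer: {3,4,5,6}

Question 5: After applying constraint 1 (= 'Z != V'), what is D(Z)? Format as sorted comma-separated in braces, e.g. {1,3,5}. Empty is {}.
Constraint 1 (Z != V) on D(Z)={3,4,5,6,8} D(V)={1,4,5,6,8}: no change
So after constraint 1: D(Z) = {3,4,5,6,8}

Answer: {3,4,5,6,8}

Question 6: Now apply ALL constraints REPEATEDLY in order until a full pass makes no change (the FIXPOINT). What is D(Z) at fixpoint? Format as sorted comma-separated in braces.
Answer: {3,4,5,6}

Derivation:
pass 0 (initial): D(Z)={3,4,5,6,8}
pass 1: U {1,2,5,6}->{1,2,5}; V {1,4,5,6,8}->{4,5,6,8}; Z {3,4,5,6,8}->{3,4,5,6}
pass 2: no change
Fixpoint after 2 passes: D(Z) = {3,4,5,6}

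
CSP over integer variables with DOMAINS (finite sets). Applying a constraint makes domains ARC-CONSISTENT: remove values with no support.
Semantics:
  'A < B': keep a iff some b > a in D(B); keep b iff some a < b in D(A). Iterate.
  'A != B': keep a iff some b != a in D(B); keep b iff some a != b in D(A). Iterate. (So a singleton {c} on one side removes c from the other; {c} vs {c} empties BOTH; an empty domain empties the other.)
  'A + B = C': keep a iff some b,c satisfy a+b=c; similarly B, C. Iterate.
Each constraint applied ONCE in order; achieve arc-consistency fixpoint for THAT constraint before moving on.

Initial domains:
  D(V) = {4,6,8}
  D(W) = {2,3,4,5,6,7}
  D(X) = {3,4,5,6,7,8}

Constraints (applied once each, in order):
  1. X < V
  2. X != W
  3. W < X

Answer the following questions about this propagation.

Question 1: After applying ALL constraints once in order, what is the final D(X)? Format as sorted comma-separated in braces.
Constraint 1 (X < V) on D(X)={3,4,5,6,7,8} D(V)={4,6,8}: X {3,4,5,6,7,8}->{3,4,5,6,7}
Constraint 2 (X != W) on D(X)={3,4,5,6,7} D(W)={2,3,4,5,6,7}: no change
Constraint 3 (W < X) on D(W)={2,3,4,5,6,7} D(X)={3,4,5,6,7}: W {2,3,4,5,6,7}->{2,3,4,5,6}
So after all 3 constraints: D(X) = {3,4,5,6,7}

Answer: {3,4,5,6,7}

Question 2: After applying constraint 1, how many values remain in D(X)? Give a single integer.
Constraint 1 (X < V) on D(X)={3,4,5,6,7,8} D(V)={4,6,8}: X {3,4,5,6,7,8}->{3,4,5,6,7}
So after constraint 1: D(X)={3,4,5,6,7}, size = 5

Answer: 5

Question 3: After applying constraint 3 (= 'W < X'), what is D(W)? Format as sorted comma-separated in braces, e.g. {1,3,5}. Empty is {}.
Constraint 1 (X < V) on D(X)={3,4,5,6,7,8} D(V)={4,6,8}: X {3,4,5,6,7,8}->{3,4,5,6,7}
Constraint 2 (X != W) on D(X)={3,4,5,6,7} D(W)={2,3,4,5,6,7}: no change
Constraint 3 (W < X) on D(W)={2,3,4,5,6,7} D(X)={3,4,5,6,7}: W {2,3,4,5,6,7}->{2,3,4,5,6}
So after constraint 3: D(W) = {2,3,4,5,6}

Answer: {2,3,4,5,6}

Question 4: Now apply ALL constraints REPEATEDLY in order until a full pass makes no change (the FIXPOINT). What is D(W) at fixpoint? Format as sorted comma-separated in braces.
pass 0 (initial): D(W)={2,3,4,5,6,7}
pass 1: W {2,3,4,5,6,7}->{2,3,4,5,6}; X {3,4,5,6,7,8}->{3,4,5,6,7}
pass 2: no change
Fixpoint after 2 passes: D(W) = {2,3,4,5,6}

Answer: {2,3,4,5,6}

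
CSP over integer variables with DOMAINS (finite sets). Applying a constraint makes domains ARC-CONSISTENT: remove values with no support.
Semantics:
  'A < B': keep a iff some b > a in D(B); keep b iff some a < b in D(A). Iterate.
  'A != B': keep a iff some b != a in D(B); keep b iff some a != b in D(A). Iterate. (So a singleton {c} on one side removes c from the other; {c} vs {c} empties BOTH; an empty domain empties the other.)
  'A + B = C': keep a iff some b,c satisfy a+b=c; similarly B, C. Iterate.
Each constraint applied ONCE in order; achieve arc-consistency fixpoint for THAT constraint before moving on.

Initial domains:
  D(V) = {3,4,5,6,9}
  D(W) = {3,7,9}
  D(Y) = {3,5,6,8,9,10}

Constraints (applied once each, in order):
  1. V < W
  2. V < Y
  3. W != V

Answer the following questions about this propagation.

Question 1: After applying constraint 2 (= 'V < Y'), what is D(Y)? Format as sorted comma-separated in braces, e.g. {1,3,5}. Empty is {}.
Answer: {5,6,8,9,10}

Derivation:
Constraint 1 (V < W) on D(V)={3,4,5,6,9} D(W)={3,7,9}: V {3,4,5,6,9}->{3,4,5,6}; W {3,7,9}->{7,9}
Constraint 2 (V < Y) on D(V)={3,4,5,6} D(Y)={3,5,6,8,9,10}: Y {3,5,6,8,9,10}->{5,6,8,9,10}
So after constraint 2: D(Y) = {5,6,8,9,10}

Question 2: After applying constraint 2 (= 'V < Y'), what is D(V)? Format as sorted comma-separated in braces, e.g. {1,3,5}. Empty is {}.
Constraint 1 (V < W) on D(V)={3,4,5,6,9} D(W)={3,7,9}: V {3,4,5,6,9}->{3,4,5,6}; W {3,7,9}->{7,9}
Constraint 2 (V < Y) on D(V)={3,4,5,6} D(Y)={3,5,6,8,9,10}: Y {3,5,6,8,9,10}->{5,6,8,9,10}
So after constraint 2: D(V) = {3,4,5,6}

Answer: {3,4,5,6}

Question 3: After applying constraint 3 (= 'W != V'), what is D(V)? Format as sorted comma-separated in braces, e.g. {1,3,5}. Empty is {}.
Answer: {3,4,5,6}

Derivation:
Constraint 1 (V < W) on D(V)={3,4,5,6,9} D(W)={3,7,9}: V {3,4,5,6,9}->{3,4,5,6}; W {3,7,9}->{7,9}
Constraint 2 (V < Y) on D(V)={3,4,5,6} D(Y)={3,5,6,8,9,10}: Y {3,5,6,8,9,10}->{5,6,8,9,10}
Constraint 3 (W != V) on D(W)={7,9} D(V)={3,4,5,6}: no change
So after constraint 3: D(V) = {3,4,5,6}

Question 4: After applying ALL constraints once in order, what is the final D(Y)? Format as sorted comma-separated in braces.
Answer: {5,6,8,9,10}

Derivation:
Constraint 1 (V < W) on D(V)={3,4,5,6,9} D(W)={3,7,9}: V {3,4,5,6,9}->{3,4,5,6}; W {3,7,9}->{7,9}
Constraint 2 (V < Y) on D(V)={3,4,5,6} D(Y)={3,5,6,8,9,10}: Y {3,5,6,8,9,10}->{5,6,8,9,10}
Constraint 3 (W != V) on D(W)={7,9} D(V)={3,4,5,6}: no change
So after all 3 constraints: D(Y) = {5,6,8,9,10}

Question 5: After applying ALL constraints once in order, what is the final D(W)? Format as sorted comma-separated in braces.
Answer: {7,9}

Derivation:
Constraint 1 (V < W) on D(V)={3,4,5,6,9} D(W)={3,7,9}: V {3,4,5,6,9}->{3,4,5,6}; W {3,7,9}->{7,9}
Constraint 2 (V < Y) on D(V)={3,4,5,6} D(Y)={3,5,6,8,9,10}: Y {3,5,6,8,9,10}->{5,6,8,9,10}
Constraint 3 (W != V) on D(W)={7,9} D(V)={3,4,5,6}: no change
So after all 3 constraints: D(W) = {7,9}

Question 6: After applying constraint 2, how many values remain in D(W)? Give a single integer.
Answer: 2

Derivation:
Constraint 1 (V < W) on D(V)={3,4,5,6,9} D(W)={3,7,9}: V {3,4,5,6,9}->{3,4,5,6}; W {3,7,9}->{7,9}
Constraint 2 (V < Y) on D(V)={3,4,5,6} D(Y)={3,5,6,8,9,10}: Y {3,5,6,8,9,10}->{5,6,8,9,10}
So after constraint 2: D(W)={7,9}, size = 2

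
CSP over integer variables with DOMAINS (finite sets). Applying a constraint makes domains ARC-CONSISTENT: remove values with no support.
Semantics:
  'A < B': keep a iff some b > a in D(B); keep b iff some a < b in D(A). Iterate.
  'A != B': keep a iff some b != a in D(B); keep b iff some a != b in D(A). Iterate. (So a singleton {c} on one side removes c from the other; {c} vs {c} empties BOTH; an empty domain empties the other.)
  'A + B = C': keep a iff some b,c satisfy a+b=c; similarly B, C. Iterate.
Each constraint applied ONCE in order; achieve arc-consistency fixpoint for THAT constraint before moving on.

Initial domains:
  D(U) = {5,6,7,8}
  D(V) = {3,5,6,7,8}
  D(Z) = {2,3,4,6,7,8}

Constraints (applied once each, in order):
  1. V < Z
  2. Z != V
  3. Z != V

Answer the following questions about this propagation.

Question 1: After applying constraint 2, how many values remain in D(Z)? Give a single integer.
Answer: 4

Derivation:
Constraint 1 (V < Z) on D(V)={3,5,6,7,8} D(Z)={2,3,4,6,7,8}: V {3,5,6,7,8}->{3,5,6,7}; Z {2,3,4,6,7,8}->{4,6,7,8}
Constraint 2 (Z != V) on D(Z)={4,6,7,8} D(V)={3,5,6,7}: no change
So after constraint 2: D(Z)={4,6,7,8}, size = 4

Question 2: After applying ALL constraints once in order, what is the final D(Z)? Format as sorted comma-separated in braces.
Answer: {4,6,7,8}

Derivation:
Constraint 1 (V < Z) on D(V)={3,5,6,7,8} D(Z)={2,3,4,6,7,8}: V {3,5,6,7,8}->{3,5,6,7}; Z {2,3,4,6,7,8}->{4,6,7,8}
Constraint 2 (Z != V) on D(Z)={4,6,7,8} D(V)={3,5,6,7}: no change
Constraint 3 (Z != V) on D(Z)={4,6,7,8} D(V)={3,5,6,7}: no change
So after all 3 constraints: D(Z) = {4,6,7,8}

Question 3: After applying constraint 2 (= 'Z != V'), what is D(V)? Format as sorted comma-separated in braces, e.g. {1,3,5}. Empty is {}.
Answer: {3,5,6,7}

Derivation:
Constraint 1 (V < Z) on D(V)={3,5,6,7,8} D(Z)={2,3,4,6,7,8}: V {3,5,6,7,8}->{3,5,6,7}; Z {2,3,4,6,7,8}->{4,6,7,8}
Constraint 2 (Z != V) on D(Z)={4,6,7,8} D(V)={3,5,6,7}: no change
So after constraint 2: D(V) = {3,5,6,7}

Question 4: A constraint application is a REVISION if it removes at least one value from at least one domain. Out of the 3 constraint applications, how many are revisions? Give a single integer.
Answer: 1

Derivation:
Constraint 1 (V < Z) on D(V)={3,5,6,7,8} D(Z)={2,3,4,6,7,8}: V {3,5,6,7,8}->{3,5,6,7}; Z {2,3,4,6,7,8}->{4,6,7,8} => REVISION
Constraint 2 (Z != V) on D(Z)={4,6,7,8} D(V)={3,5,6,7}: no change => not a revision
Constraint 3 (Z != V) on D(Z)={4,6,7,8} D(V)={3,5,6,7}: no change => not a revision
Total revisions = 1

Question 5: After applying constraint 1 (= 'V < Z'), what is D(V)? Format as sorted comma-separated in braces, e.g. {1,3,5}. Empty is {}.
Answer: {3,5,6,7}

Derivation:
Constraint 1 (V < Z) on D(V)={3,5,6,7,8} D(Z)={2,3,4,6,7,8}: V {3,5,6,7,8}->{3,5,6,7}; Z {2,3,4,6,7,8}->{4,6,7,8}
So after constraint 1: D(V) = {3,5,6,7}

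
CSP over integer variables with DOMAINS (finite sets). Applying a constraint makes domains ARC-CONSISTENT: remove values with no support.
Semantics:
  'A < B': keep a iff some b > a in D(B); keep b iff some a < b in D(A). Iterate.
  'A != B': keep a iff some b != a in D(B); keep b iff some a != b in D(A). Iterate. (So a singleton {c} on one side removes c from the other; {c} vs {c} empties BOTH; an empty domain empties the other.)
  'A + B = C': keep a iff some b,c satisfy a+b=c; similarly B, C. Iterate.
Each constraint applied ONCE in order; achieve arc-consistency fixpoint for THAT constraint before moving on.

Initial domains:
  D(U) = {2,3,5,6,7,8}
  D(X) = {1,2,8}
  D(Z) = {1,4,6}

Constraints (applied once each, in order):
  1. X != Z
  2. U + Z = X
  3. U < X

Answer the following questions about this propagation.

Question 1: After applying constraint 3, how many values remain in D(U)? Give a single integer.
Answer: 2

Derivation:
Constraint 1 (X != Z) on D(X)={1,2,8} D(Z)={1,4,6}: no change
Constraint 2 (U + Z = X) on D(U)={2,3,5,6,7,8} D(Z)={1,4,6} D(X)={1,2,8}: U {2,3,5,6,7,8}->{2,7}; Z {1,4,6}->{1,6}; X {1,2,8}->{8}
Constraint 3 (U < X) on D(U)={2,7} D(X)={8}: no change
So after constraint 3: D(U)={2,7}, size = 2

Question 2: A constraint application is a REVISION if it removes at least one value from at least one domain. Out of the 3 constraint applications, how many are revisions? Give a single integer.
Constraint 1 (X != Z) on D(X)={1,2,8} D(Z)={1,4,6}: no change => not a revision
Constraint 2 (U + Z = X) on D(U)={2,3,5,6,7,8} D(Z)={1,4,6} D(X)={1,2,8}: U {2,3,5,6,7,8}->{2,7}; Z {1,4,6}->{1,6}; X {1,2,8}->{8} => REVISION
Constraint 3 (U < X) on D(U)={2,7} D(X)={8}: no change => not a revision
Total revisions = 1

Answer: 1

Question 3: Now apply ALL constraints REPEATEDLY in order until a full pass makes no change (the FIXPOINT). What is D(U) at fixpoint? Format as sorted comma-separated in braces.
pass 0 (initial): D(U)={2,3,5,6,7,8}
pass 1: U {2,3,5,6,7,8}->{2,7}; X {1,2,8}->{8}; Z {1,4,6}->{1,6}
pass 2: no change
Fixpoint after 2 passes: D(U) = {2,7}

Answer: {2,7}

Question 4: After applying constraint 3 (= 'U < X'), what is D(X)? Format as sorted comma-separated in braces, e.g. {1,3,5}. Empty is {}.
Constraint 1 (X != Z) on D(X)={1,2,8} D(Z)={1,4,6}: no change
Constraint 2 (U + Z = X) on D(U)={2,3,5,6,7,8} D(Z)={1,4,6} D(X)={1,2,8}: U {2,3,5,6,7,8}->{2,7}; Z {1,4,6}->{1,6}; X {1,2,8}->{8}
Constraint 3 (U < X) on D(U)={2,7} D(X)={8}: no change
So after constraint 3: D(X) = {8}

Answer: {8}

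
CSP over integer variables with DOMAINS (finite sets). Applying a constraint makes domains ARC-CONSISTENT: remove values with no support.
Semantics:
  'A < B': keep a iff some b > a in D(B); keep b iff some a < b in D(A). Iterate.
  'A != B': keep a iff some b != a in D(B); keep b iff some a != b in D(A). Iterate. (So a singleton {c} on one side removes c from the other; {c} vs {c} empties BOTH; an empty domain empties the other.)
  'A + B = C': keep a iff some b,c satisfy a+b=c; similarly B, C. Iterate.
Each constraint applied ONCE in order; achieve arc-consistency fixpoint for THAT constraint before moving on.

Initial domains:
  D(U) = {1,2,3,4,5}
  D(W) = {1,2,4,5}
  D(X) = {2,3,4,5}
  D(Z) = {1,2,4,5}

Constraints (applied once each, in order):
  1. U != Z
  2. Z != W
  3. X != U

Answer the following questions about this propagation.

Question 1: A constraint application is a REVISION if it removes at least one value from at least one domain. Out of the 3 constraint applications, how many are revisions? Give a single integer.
Answer: 0

Derivation:
Constraint 1 (U != Z) on D(U)={1,2,3,4,5} D(Z)={1,2,4,5}: no change => not a revision
Constraint 2 (Z != W) on D(Z)={1,2,4,5} D(W)={1,2,4,5}: no change => not a revision
Constraint 3 (X != U) on D(X)={2,3,4,5} D(U)={1,2,3,4,5}: no change => not a revision
Total revisions = 0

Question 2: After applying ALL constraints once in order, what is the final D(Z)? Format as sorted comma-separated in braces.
Answer: {1,2,4,5}

Derivation:
Constraint 1 (U != Z) on D(U)={1,2,3,4,5} D(Z)={1,2,4,5}: no change
Constraint 2 (Z != W) on D(Z)={1,2,4,5} D(W)={1,2,4,5}: no change
Constraint 3 (X != U) on D(X)={2,3,4,5} D(U)={1,2,3,4,5}: no change
So after all 3 constraints: D(Z) = {1,2,4,5}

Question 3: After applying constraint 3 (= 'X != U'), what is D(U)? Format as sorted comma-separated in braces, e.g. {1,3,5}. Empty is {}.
Answer: {1,2,3,4,5}

Derivation:
Constraint 1 (U != Z) on D(U)={1,2,3,4,5} D(Z)={1,2,4,5}: no change
Constraint 2 (Z != W) on D(Z)={1,2,4,5} D(W)={1,2,4,5}: no change
Constraint 3 (X != U) on D(X)={2,3,4,5} D(U)={1,2,3,4,5}: no change
So after constraint 3: D(U) = {1,2,3,4,5}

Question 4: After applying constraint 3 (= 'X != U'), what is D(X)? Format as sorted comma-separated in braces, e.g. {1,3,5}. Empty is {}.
Answer: {2,3,4,5}

Derivation:
Constraint 1 (U != Z) on D(U)={1,2,3,4,5} D(Z)={1,2,4,5}: no change
Constraint 2 (Z != W) on D(Z)={1,2,4,5} D(W)={1,2,4,5}: no change
Constraint 3 (X != U) on D(X)={2,3,4,5} D(U)={1,2,3,4,5}: no change
So after constraint 3: D(X) = {2,3,4,5}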